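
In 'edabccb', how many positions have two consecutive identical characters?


Looking for consecutive identical characters in 'edabccb':
  pos 0-1: 'e' vs 'd' -> different
  pos 1-2: 'd' vs 'a' -> different
  pos 2-3: 'a' vs 'b' -> different
  pos 3-4: 'b' vs 'c' -> different
  pos 4-5: 'c' vs 'c' -> MATCH ('cc')
  pos 5-6: 'c' vs 'b' -> different
Consecutive identical pairs: ['cc']
Count: 1

1


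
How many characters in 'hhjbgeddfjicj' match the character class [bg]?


Character class [bg] matches any of: {b, g}
Scanning string 'hhjbgeddfjicj' character by character:
  pos 0: 'h' -> no
  pos 1: 'h' -> no
  pos 2: 'j' -> no
  pos 3: 'b' -> MATCH
  pos 4: 'g' -> MATCH
  pos 5: 'e' -> no
  pos 6: 'd' -> no
  pos 7: 'd' -> no
  pos 8: 'f' -> no
  pos 9: 'j' -> no
  pos 10: 'i' -> no
  pos 11: 'c' -> no
  pos 12: 'j' -> no
Total matches: 2

2


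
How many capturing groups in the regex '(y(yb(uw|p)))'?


To count capturing groups, count each '(' that starts a group.
Pattern: '(y(yb(uw|p)))'
Walking through the pattern:
  Position 0: '(' -> group #1
  Position 2: '(' -> group #2
  Position 5: '(' -> group #3
Total capturing groups: 3

3


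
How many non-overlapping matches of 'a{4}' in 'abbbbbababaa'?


Pattern 'a{4}' matches exactly 4 consecutive a's (greedy, non-overlapping).
String: 'abbbbbababaa'
Scanning for runs of a's:
  Run at pos 0: 'a' (length 1) -> 0 match(es)
  Run at pos 6: 'a' (length 1) -> 0 match(es)
  Run at pos 8: 'a' (length 1) -> 0 match(es)
  Run at pos 10: 'aa' (length 2) -> 0 match(es)
Matches found: []
Total: 0

0


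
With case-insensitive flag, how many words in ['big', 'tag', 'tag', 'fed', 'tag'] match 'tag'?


Case-insensitive matching: compare each word's lowercase form to 'tag'.
  'big' -> lower='big' -> no
  'tag' -> lower='tag' -> MATCH
  'tag' -> lower='tag' -> MATCH
  'fed' -> lower='fed' -> no
  'tag' -> lower='tag' -> MATCH
Matches: ['tag', 'tag', 'tag']
Count: 3

3


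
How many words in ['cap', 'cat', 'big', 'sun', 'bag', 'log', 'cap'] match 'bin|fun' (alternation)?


Alternation 'bin|fun' matches either 'bin' or 'fun'.
Checking each word:
  'cap' -> no
  'cat' -> no
  'big' -> no
  'sun' -> no
  'bag' -> no
  'log' -> no
  'cap' -> no
Matches: []
Count: 0

0


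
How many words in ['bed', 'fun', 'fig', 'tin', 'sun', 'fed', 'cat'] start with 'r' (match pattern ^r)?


Pattern ^r anchors to start of word. Check which words begin with 'r':
  'bed' -> no
  'fun' -> no
  'fig' -> no
  'tin' -> no
  'sun' -> no
  'fed' -> no
  'cat' -> no
Matching words: []
Count: 0

0


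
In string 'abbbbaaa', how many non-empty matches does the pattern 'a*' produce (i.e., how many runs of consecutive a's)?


Pattern 'a*' matches zero or more a's. We want non-empty runs of consecutive a's.
String: 'abbbbaaa'
Walking through the string to find runs of a's:
  Run 1: positions 0-0 -> 'a'
  Run 2: positions 5-7 -> 'aaa'
Non-empty runs found: ['a', 'aaa']
Count: 2

2


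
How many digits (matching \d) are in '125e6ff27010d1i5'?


\d matches any digit 0-9.
Scanning '125e6ff27010d1i5':
  pos 0: '1' -> DIGIT
  pos 1: '2' -> DIGIT
  pos 2: '5' -> DIGIT
  pos 4: '6' -> DIGIT
  pos 7: '2' -> DIGIT
  pos 8: '7' -> DIGIT
  pos 9: '0' -> DIGIT
  pos 10: '1' -> DIGIT
  pos 11: '0' -> DIGIT
  pos 13: '1' -> DIGIT
  pos 15: '5' -> DIGIT
Digits found: ['1', '2', '5', '6', '2', '7', '0', '1', '0', '1', '5']
Total: 11

11


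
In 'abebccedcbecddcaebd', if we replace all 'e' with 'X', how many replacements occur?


re.sub('e', 'X', text) replaces every occurrence of 'e' with 'X'.
Text: 'abebccedcbecddcaebd'
Scanning for 'e':
  pos 2: 'e' -> replacement #1
  pos 6: 'e' -> replacement #2
  pos 10: 'e' -> replacement #3
  pos 16: 'e' -> replacement #4
Total replacements: 4

4


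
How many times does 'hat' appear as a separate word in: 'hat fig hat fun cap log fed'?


Scanning each word for exact match 'hat':
  Word 1: 'hat' -> MATCH
  Word 2: 'fig' -> no
  Word 3: 'hat' -> MATCH
  Word 4: 'fun' -> no
  Word 5: 'cap' -> no
  Word 6: 'log' -> no
  Word 7: 'fed' -> no
Total matches: 2

2


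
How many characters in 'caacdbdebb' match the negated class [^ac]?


Negated class [^ac] matches any char NOT in {a, c}
Scanning 'caacdbdebb':
  pos 0: 'c' -> no (excluded)
  pos 1: 'a' -> no (excluded)
  pos 2: 'a' -> no (excluded)
  pos 3: 'c' -> no (excluded)
  pos 4: 'd' -> MATCH
  pos 5: 'b' -> MATCH
  pos 6: 'd' -> MATCH
  pos 7: 'e' -> MATCH
  pos 8: 'b' -> MATCH
  pos 9: 'b' -> MATCH
Total matches: 6

6


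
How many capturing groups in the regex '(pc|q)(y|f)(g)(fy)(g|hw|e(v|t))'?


To count capturing groups, count each '(' that starts a group.
Pattern: '(pc|q)(y|f)(g)(fy)(g|hw|e(v|t))'
Walking through the pattern:
  Position 0: '(' -> group #1
  Position 6: '(' -> group #2
  Position 11: '(' -> group #3
  Position 14: '(' -> group #4
  Position 18: '(' -> group #5
  Position 25: '(' -> group #6
Total capturing groups: 6

6


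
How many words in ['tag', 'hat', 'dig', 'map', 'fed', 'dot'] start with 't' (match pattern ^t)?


Pattern ^t anchors to start of word. Check which words begin with 't':
  'tag' -> MATCH (starts with 't')
  'hat' -> no
  'dig' -> no
  'map' -> no
  'fed' -> no
  'dot' -> no
Matching words: ['tag']
Count: 1

1


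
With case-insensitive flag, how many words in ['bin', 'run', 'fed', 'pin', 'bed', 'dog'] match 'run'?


Case-insensitive matching: compare each word's lowercase form to 'run'.
  'bin' -> lower='bin' -> no
  'run' -> lower='run' -> MATCH
  'fed' -> lower='fed' -> no
  'pin' -> lower='pin' -> no
  'bed' -> lower='bed' -> no
  'dog' -> lower='dog' -> no
Matches: ['run']
Count: 1

1


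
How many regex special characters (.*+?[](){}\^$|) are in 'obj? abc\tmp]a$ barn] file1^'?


Regex special characters are: . * + ? [ ] ( ) { } \ ^ $ |
Scanning 'obj? abc\tmp]a$ barn] file1^':
  pos 3: '?' -> SPECIAL
  pos 8: '\' -> SPECIAL
  pos 12: ']' -> SPECIAL
  pos 14: '$' -> SPECIAL
  pos 20: ']' -> SPECIAL
  pos 27: '^' -> SPECIAL
Special chars found: ['?', '\\', ']', '$', ']', '^']
Total: 6

6


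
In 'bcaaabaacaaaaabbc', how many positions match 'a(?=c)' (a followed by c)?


Lookahead 'a(?=c)' matches 'a' only when followed by 'c'.
String: 'bcaaabaacaaaaabbc'
Checking each position where char is 'a':
  pos 2: 'a' -> no (next='a')
  pos 3: 'a' -> no (next='a')
  pos 4: 'a' -> no (next='b')
  pos 6: 'a' -> no (next='a')
  pos 7: 'a' -> MATCH (next='c')
  pos 9: 'a' -> no (next='a')
  pos 10: 'a' -> no (next='a')
  pos 11: 'a' -> no (next='a')
  pos 12: 'a' -> no (next='a')
  pos 13: 'a' -> no (next='b')
Matching positions: [7]
Count: 1

1


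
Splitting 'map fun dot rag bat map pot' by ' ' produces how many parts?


Splitting by ' ' breaks the string at each occurrence of the separator.
Text: 'map fun dot rag bat map pot'
Parts after split:
  Part 1: 'map'
  Part 2: 'fun'
  Part 3: 'dot'
  Part 4: 'rag'
  Part 5: 'bat'
  Part 6: 'map'
  Part 7: 'pot'
Total parts: 7

7


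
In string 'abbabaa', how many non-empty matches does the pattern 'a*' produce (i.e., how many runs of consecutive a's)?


Pattern 'a*' matches zero or more a's. We want non-empty runs of consecutive a's.
String: 'abbabaa'
Walking through the string to find runs of a's:
  Run 1: positions 0-0 -> 'a'
  Run 2: positions 3-3 -> 'a'
  Run 3: positions 5-6 -> 'aa'
Non-empty runs found: ['a', 'a', 'aa']
Count: 3

3


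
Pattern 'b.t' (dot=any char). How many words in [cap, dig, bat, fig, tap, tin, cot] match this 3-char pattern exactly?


Pattern 'b.t' means: starts with 'b', any single char, ends with 't'.
Checking each word (must be exactly 3 chars):
  'cap' (len=3): no
  'dig' (len=3): no
  'bat' (len=3): MATCH
  'fig' (len=3): no
  'tap' (len=3): no
  'tin' (len=3): no
  'cot' (len=3): no
Matching words: ['bat']
Total: 1

1


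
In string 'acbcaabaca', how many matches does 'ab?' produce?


Pattern 'ab?' matches 'a' optionally followed by 'b'.
String: 'acbcaabaca'
Scanning left to right for 'a' then checking next char:
  Match 1: 'a' (a not followed by b)
  Match 2: 'a' (a not followed by b)
  Match 3: 'ab' (a followed by b)
  Match 4: 'a' (a not followed by b)
  Match 5: 'a' (a not followed by b)
Total matches: 5

5


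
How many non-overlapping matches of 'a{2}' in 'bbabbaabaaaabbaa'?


Pattern 'a{2}' matches exactly 2 consecutive a's (greedy, non-overlapping).
String: 'bbabbaabaaaabbaa'
Scanning for runs of a's:
  Run at pos 2: 'a' (length 1) -> 0 match(es)
  Run at pos 5: 'aa' (length 2) -> 1 match(es)
  Run at pos 8: 'aaaa' (length 4) -> 2 match(es)
  Run at pos 14: 'aa' (length 2) -> 1 match(es)
Matches found: ['aa', 'aa', 'aa', 'aa']
Total: 4

4


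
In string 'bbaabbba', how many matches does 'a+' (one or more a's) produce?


Pattern 'a+' matches one or more consecutive a's.
String: 'bbaabbba'
Scanning for runs of a:
  Match 1: 'aa' (length 2)
  Match 2: 'a' (length 1)
Total matches: 2

2


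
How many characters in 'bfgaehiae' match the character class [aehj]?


Character class [aehj] matches any of: {a, e, h, j}
Scanning string 'bfgaehiae' character by character:
  pos 0: 'b' -> no
  pos 1: 'f' -> no
  pos 2: 'g' -> no
  pos 3: 'a' -> MATCH
  pos 4: 'e' -> MATCH
  pos 5: 'h' -> MATCH
  pos 6: 'i' -> no
  pos 7: 'a' -> MATCH
  pos 8: 'e' -> MATCH
Total matches: 5

5


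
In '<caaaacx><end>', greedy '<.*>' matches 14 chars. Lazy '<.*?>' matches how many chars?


Greedy '<.*>' tries to match as MUCH as possible.
Lazy '<.*?>' tries to match as LITTLE as possible.

String: '<caaaacx><end>'
Greedy '<.*>' starts at first '<' and extends to the LAST '>': '<caaaacx><end>' (14 chars)
Lazy '<.*?>' starts at first '<' and stops at the FIRST '>': '<caaaacx>' (9 chars)

9


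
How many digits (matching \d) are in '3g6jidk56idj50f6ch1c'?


\d matches any digit 0-9.
Scanning '3g6jidk56idj50f6ch1c':
  pos 0: '3' -> DIGIT
  pos 2: '6' -> DIGIT
  pos 7: '5' -> DIGIT
  pos 8: '6' -> DIGIT
  pos 12: '5' -> DIGIT
  pos 13: '0' -> DIGIT
  pos 15: '6' -> DIGIT
  pos 18: '1' -> DIGIT
Digits found: ['3', '6', '5', '6', '5', '0', '6', '1']
Total: 8

8


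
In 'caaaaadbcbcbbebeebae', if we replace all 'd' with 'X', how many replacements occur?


re.sub('d', 'X', text) replaces every occurrence of 'd' with 'X'.
Text: 'caaaaadbcbcbbebeebae'
Scanning for 'd':
  pos 6: 'd' -> replacement #1
Total replacements: 1

1


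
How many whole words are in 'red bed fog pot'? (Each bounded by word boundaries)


Word boundaries (\b) mark the start/end of each word.
Text: 'red bed fog pot'
Splitting by whitespace:
  Word 1: 'red'
  Word 2: 'bed'
  Word 3: 'fog'
  Word 4: 'pot'
Total whole words: 4

4


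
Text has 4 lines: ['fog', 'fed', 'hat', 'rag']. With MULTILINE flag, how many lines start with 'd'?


With MULTILINE flag, ^ matches the start of each line.
Lines: ['fog', 'fed', 'hat', 'rag']
Checking which lines start with 'd':
  Line 1: 'fog' -> no
  Line 2: 'fed' -> no
  Line 3: 'hat' -> no
  Line 4: 'rag' -> no
Matching lines: []
Count: 0

0


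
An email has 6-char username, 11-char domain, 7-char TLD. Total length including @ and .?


An email address has format: username@domain.tld
Username length: 6
'@' character: 1
Domain length: 11
'.' character: 1
TLD length: 7
Total = 6 + 1 + 11 + 1 + 7 = 26

26


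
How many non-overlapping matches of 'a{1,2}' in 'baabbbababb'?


Pattern 'a{1,2}' matches between 1 and 2 consecutive a's (greedy).
String: 'baabbbababb'
Finding runs of a's and applying greedy matching:
  Run at pos 1: 'aa' (length 2)
  Run at pos 6: 'a' (length 1)
  Run at pos 8: 'a' (length 1)
Matches: ['aa', 'a', 'a']
Count: 3

3


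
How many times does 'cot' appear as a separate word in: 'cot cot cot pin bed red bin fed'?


Scanning each word for exact match 'cot':
  Word 1: 'cot' -> MATCH
  Word 2: 'cot' -> MATCH
  Word 3: 'cot' -> MATCH
  Word 4: 'pin' -> no
  Word 5: 'bed' -> no
  Word 6: 'red' -> no
  Word 7: 'bin' -> no
  Word 8: 'fed' -> no
Total matches: 3

3


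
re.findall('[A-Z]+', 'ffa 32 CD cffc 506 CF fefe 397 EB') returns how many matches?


Pattern '[A-Z]+' finds one or more uppercase letters.
Text: 'ffa 32 CD cffc 506 CF fefe 397 EB'
Scanning for matches:
  Match 1: 'CD'
  Match 2: 'CF'
  Match 3: 'EB'
Total matches: 3

3


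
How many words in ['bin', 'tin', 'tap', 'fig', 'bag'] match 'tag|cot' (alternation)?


Alternation 'tag|cot' matches either 'tag' or 'cot'.
Checking each word:
  'bin' -> no
  'tin' -> no
  'tap' -> no
  'fig' -> no
  'bag' -> no
Matches: []
Count: 0

0


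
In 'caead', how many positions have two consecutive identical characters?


Looking for consecutive identical characters in 'caead':
  pos 0-1: 'c' vs 'a' -> different
  pos 1-2: 'a' vs 'e' -> different
  pos 2-3: 'e' vs 'a' -> different
  pos 3-4: 'a' vs 'd' -> different
Consecutive identical pairs: []
Count: 0

0


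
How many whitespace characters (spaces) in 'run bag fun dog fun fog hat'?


\s matches whitespace characters (spaces, tabs, etc.).
Text: 'run bag fun dog fun fog hat'
This text has 7 words separated by spaces.
Number of spaces = number of words - 1 = 7 - 1 = 6

6


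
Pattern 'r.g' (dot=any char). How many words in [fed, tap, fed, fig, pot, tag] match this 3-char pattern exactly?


Pattern 'r.g' means: starts with 'r', any single char, ends with 'g'.
Checking each word (must be exactly 3 chars):
  'fed' (len=3): no
  'tap' (len=3): no
  'fed' (len=3): no
  'fig' (len=3): no
  'pot' (len=3): no
  'tag' (len=3): no
Matching words: []
Total: 0

0


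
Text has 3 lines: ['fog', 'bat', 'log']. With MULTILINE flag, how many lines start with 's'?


With MULTILINE flag, ^ matches the start of each line.
Lines: ['fog', 'bat', 'log']
Checking which lines start with 's':
  Line 1: 'fog' -> no
  Line 2: 'bat' -> no
  Line 3: 'log' -> no
Matching lines: []
Count: 0

0


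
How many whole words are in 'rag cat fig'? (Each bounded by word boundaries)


Word boundaries (\b) mark the start/end of each word.
Text: 'rag cat fig'
Splitting by whitespace:
  Word 1: 'rag'
  Word 2: 'cat'
  Word 3: 'fig'
Total whole words: 3

3


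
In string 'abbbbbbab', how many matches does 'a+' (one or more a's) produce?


Pattern 'a+' matches one or more consecutive a's.
String: 'abbbbbbab'
Scanning for runs of a:
  Match 1: 'a' (length 1)
  Match 2: 'a' (length 1)
Total matches: 2

2


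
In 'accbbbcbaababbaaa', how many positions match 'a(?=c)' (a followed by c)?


Lookahead 'a(?=c)' matches 'a' only when followed by 'c'.
String: 'accbbbcbaababbaaa'
Checking each position where char is 'a':
  pos 0: 'a' -> MATCH (next='c')
  pos 8: 'a' -> no (next='a')
  pos 9: 'a' -> no (next='b')
  pos 11: 'a' -> no (next='b')
  pos 14: 'a' -> no (next='a')
  pos 15: 'a' -> no (next='a')
Matching positions: [0]
Count: 1

1


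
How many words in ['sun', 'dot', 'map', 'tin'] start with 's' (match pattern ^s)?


Pattern ^s anchors to start of word. Check which words begin with 's':
  'sun' -> MATCH (starts with 's')
  'dot' -> no
  'map' -> no
  'tin' -> no
Matching words: ['sun']
Count: 1

1


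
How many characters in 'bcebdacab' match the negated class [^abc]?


Negated class [^abc] matches any char NOT in {a, b, c}
Scanning 'bcebdacab':
  pos 0: 'b' -> no (excluded)
  pos 1: 'c' -> no (excluded)
  pos 2: 'e' -> MATCH
  pos 3: 'b' -> no (excluded)
  pos 4: 'd' -> MATCH
  pos 5: 'a' -> no (excluded)
  pos 6: 'c' -> no (excluded)
  pos 7: 'a' -> no (excluded)
  pos 8: 'b' -> no (excluded)
Total matches: 2

2


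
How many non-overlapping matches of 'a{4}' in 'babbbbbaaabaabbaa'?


Pattern 'a{4}' matches exactly 4 consecutive a's (greedy, non-overlapping).
String: 'babbbbbaaabaabbaa'
Scanning for runs of a's:
  Run at pos 1: 'a' (length 1) -> 0 match(es)
  Run at pos 7: 'aaa' (length 3) -> 0 match(es)
  Run at pos 11: 'aa' (length 2) -> 0 match(es)
  Run at pos 15: 'aa' (length 2) -> 0 match(es)
Matches found: []
Total: 0

0


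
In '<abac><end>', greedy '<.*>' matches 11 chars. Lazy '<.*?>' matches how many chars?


Greedy '<.*>' tries to match as MUCH as possible.
Lazy '<.*?>' tries to match as LITTLE as possible.

String: '<abac><end>'
Greedy '<.*>' starts at first '<' and extends to the LAST '>': '<abac><end>' (11 chars)
Lazy '<.*?>' starts at first '<' and stops at the FIRST '>': '<abac>' (6 chars)

6


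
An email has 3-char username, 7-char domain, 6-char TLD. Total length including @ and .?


An email address has format: username@domain.tld
Username length: 3
'@' character: 1
Domain length: 7
'.' character: 1
TLD length: 6
Total = 3 + 1 + 7 + 1 + 6 = 18

18


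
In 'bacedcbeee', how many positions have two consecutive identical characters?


Looking for consecutive identical characters in 'bacedcbeee':
  pos 0-1: 'b' vs 'a' -> different
  pos 1-2: 'a' vs 'c' -> different
  pos 2-3: 'c' vs 'e' -> different
  pos 3-4: 'e' vs 'd' -> different
  pos 4-5: 'd' vs 'c' -> different
  pos 5-6: 'c' vs 'b' -> different
  pos 6-7: 'b' vs 'e' -> different
  pos 7-8: 'e' vs 'e' -> MATCH ('ee')
  pos 8-9: 'e' vs 'e' -> MATCH ('ee')
Consecutive identical pairs: ['ee', 'ee']
Count: 2

2


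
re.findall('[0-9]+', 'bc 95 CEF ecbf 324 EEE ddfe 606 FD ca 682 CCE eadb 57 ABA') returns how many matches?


Pattern '[0-9]+' finds one or more digits.
Text: 'bc 95 CEF ecbf 324 EEE ddfe 606 FD ca 682 CCE eadb 57 ABA'
Scanning for matches:
  Match 1: '95'
  Match 2: '324'
  Match 3: '606'
  Match 4: '682'
  Match 5: '57'
Total matches: 5

5


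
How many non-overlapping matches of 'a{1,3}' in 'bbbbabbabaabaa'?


Pattern 'a{1,3}' matches between 1 and 3 consecutive a's (greedy).
String: 'bbbbabbabaabaa'
Finding runs of a's and applying greedy matching:
  Run at pos 4: 'a' (length 1)
  Run at pos 7: 'a' (length 1)
  Run at pos 9: 'aa' (length 2)
  Run at pos 12: 'aa' (length 2)
Matches: ['a', 'a', 'aa', 'aa']
Count: 4

4


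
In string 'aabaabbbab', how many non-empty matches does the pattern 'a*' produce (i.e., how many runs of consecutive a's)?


Pattern 'a*' matches zero or more a's. We want non-empty runs of consecutive a's.
String: 'aabaabbbab'
Walking through the string to find runs of a's:
  Run 1: positions 0-1 -> 'aa'
  Run 2: positions 3-4 -> 'aa'
  Run 3: positions 8-8 -> 'a'
Non-empty runs found: ['aa', 'aa', 'a']
Count: 3

3


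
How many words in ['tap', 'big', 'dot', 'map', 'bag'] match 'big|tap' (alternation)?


Alternation 'big|tap' matches either 'big' or 'tap'.
Checking each word:
  'tap' -> MATCH
  'big' -> MATCH
  'dot' -> no
  'map' -> no
  'bag' -> no
Matches: ['tap', 'big']
Count: 2

2


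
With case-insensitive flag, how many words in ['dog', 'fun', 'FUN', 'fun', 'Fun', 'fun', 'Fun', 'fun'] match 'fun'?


Case-insensitive matching: compare each word's lowercase form to 'fun'.
  'dog' -> lower='dog' -> no
  'fun' -> lower='fun' -> MATCH
  'FUN' -> lower='fun' -> MATCH
  'fun' -> lower='fun' -> MATCH
  'Fun' -> lower='fun' -> MATCH
  'fun' -> lower='fun' -> MATCH
  'Fun' -> lower='fun' -> MATCH
  'fun' -> lower='fun' -> MATCH
Matches: ['fun', 'FUN', 'fun', 'Fun', 'fun', 'Fun', 'fun']
Count: 7

7


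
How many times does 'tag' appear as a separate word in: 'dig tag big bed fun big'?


Scanning each word for exact match 'tag':
  Word 1: 'dig' -> no
  Word 2: 'tag' -> MATCH
  Word 3: 'big' -> no
  Word 4: 'bed' -> no
  Word 5: 'fun' -> no
  Word 6: 'big' -> no
Total matches: 1

1


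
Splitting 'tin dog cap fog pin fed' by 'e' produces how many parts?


Splitting by 'e' breaks the string at each occurrence of the separator.
Text: 'tin dog cap fog pin fed'
Parts after split:
  Part 1: 'tin dog cap fog pin f'
  Part 2: 'd'
Total parts: 2

2


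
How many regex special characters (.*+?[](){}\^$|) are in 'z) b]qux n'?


Regex special characters are: . * + ? [ ] ( ) { } \ ^ $ |
Scanning 'z) b]qux n':
  pos 1: ')' -> SPECIAL
  pos 4: ']' -> SPECIAL
Special chars found: [')', ']']
Total: 2

2


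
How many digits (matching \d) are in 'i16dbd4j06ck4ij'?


\d matches any digit 0-9.
Scanning 'i16dbd4j06ck4ij':
  pos 1: '1' -> DIGIT
  pos 2: '6' -> DIGIT
  pos 6: '4' -> DIGIT
  pos 8: '0' -> DIGIT
  pos 9: '6' -> DIGIT
  pos 12: '4' -> DIGIT
Digits found: ['1', '6', '4', '0', '6', '4']
Total: 6

6


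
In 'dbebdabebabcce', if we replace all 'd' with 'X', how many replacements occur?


re.sub('d', 'X', text) replaces every occurrence of 'd' with 'X'.
Text: 'dbebdabebabcce'
Scanning for 'd':
  pos 0: 'd' -> replacement #1
  pos 4: 'd' -> replacement #2
Total replacements: 2

2


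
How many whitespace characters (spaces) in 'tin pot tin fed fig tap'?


\s matches whitespace characters (spaces, tabs, etc.).
Text: 'tin pot tin fed fig tap'
This text has 6 words separated by spaces.
Number of spaces = number of words - 1 = 6 - 1 = 5

5


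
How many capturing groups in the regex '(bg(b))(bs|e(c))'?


To count capturing groups, count each '(' that starts a group.
Pattern: '(bg(b))(bs|e(c))'
Walking through the pattern:
  Position 0: '(' -> group #1
  Position 3: '(' -> group #2
  Position 7: '(' -> group #3
  Position 12: '(' -> group #4
Total capturing groups: 4

4


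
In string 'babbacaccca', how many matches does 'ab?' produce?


Pattern 'ab?' matches 'a' optionally followed by 'b'.
String: 'babbacaccca'
Scanning left to right for 'a' then checking next char:
  Match 1: 'ab' (a followed by b)
  Match 2: 'a' (a not followed by b)
  Match 3: 'a' (a not followed by b)
  Match 4: 'a' (a not followed by b)
Total matches: 4

4


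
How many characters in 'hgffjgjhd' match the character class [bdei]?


Character class [bdei] matches any of: {b, d, e, i}
Scanning string 'hgffjgjhd' character by character:
  pos 0: 'h' -> no
  pos 1: 'g' -> no
  pos 2: 'f' -> no
  pos 3: 'f' -> no
  pos 4: 'j' -> no
  pos 5: 'g' -> no
  pos 6: 'j' -> no
  pos 7: 'h' -> no
  pos 8: 'd' -> MATCH
Total matches: 1

1


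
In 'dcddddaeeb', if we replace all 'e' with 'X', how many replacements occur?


re.sub('e', 'X', text) replaces every occurrence of 'e' with 'X'.
Text: 'dcddddaeeb'
Scanning for 'e':
  pos 7: 'e' -> replacement #1
  pos 8: 'e' -> replacement #2
Total replacements: 2

2


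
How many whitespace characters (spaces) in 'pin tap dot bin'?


\s matches whitespace characters (spaces, tabs, etc.).
Text: 'pin tap dot bin'
This text has 4 words separated by spaces.
Number of spaces = number of words - 1 = 4 - 1 = 3

3


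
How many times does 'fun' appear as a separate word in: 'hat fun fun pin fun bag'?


Scanning each word for exact match 'fun':
  Word 1: 'hat' -> no
  Word 2: 'fun' -> MATCH
  Word 3: 'fun' -> MATCH
  Word 4: 'pin' -> no
  Word 5: 'fun' -> MATCH
  Word 6: 'bag' -> no
Total matches: 3

3


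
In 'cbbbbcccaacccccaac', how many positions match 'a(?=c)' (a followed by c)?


Lookahead 'a(?=c)' matches 'a' only when followed by 'c'.
String: 'cbbbbcccaacccccaac'
Checking each position where char is 'a':
  pos 8: 'a' -> no (next='a')
  pos 9: 'a' -> MATCH (next='c')
  pos 15: 'a' -> no (next='a')
  pos 16: 'a' -> MATCH (next='c')
Matching positions: [9, 16]
Count: 2

2


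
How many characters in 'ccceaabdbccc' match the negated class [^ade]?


Negated class [^ade] matches any char NOT in {a, d, e}
Scanning 'ccceaabdbccc':
  pos 0: 'c' -> MATCH
  pos 1: 'c' -> MATCH
  pos 2: 'c' -> MATCH
  pos 3: 'e' -> no (excluded)
  pos 4: 'a' -> no (excluded)
  pos 5: 'a' -> no (excluded)
  pos 6: 'b' -> MATCH
  pos 7: 'd' -> no (excluded)
  pos 8: 'b' -> MATCH
  pos 9: 'c' -> MATCH
  pos 10: 'c' -> MATCH
  pos 11: 'c' -> MATCH
Total matches: 8

8


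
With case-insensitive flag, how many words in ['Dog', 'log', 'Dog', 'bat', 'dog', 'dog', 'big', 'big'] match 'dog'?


Case-insensitive matching: compare each word's lowercase form to 'dog'.
  'Dog' -> lower='dog' -> MATCH
  'log' -> lower='log' -> no
  'Dog' -> lower='dog' -> MATCH
  'bat' -> lower='bat' -> no
  'dog' -> lower='dog' -> MATCH
  'dog' -> lower='dog' -> MATCH
  'big' -> lower='big' -> no
  'big' -> lower='big' -> no
Matches: ['Dog', 'Dog', 'dog', 'dog']
Count: 4

4


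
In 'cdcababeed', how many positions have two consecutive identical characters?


Looking for consecutive identical characters in 'cdcababeed':
  pos 0-1: 'c' vs 'd' -> different
  pos 1-2: 'd' vs 'c' -> different
  pos 2-3: 'c' vs 'a' -> different
  pos 3-4: 'a' vs 'b' -> different
  pos 4-5: 'b' vs 'a' -> different
  pos 5-6: 'a' vs 'b' -> different
  pos 6-7: 'b' vs 'e' -> different
  pos 7-8: 'e' vs 'e' -> MATCH ('ee')
  pos 8-9: 'e' vs 'd' -> different
Consecutive identical pairs: ['ee']
Count: 1

1


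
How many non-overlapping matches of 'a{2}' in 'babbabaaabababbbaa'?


Pattern 'a{2}' matches exactly 2 consecutive a's (greedy, non-overlapping).
String: 'babbabaaabababbbaa'
Scanning for runs of a's:
  Run at pos 1: 'a' (length 1) -> 0 match(es)
  Run at pos 4: 'a' (length 1) -> 0 match(es)
  Run at pos 6: 'aaa' (length 3) -> 1 match(es)
  Run at pos 10: 'a' (length 1) -> 0 match(es)
  Run at pos 12: 'a' (length 1) -> 0 match(es)
  Run at pos 16: 'aa' (length 2) -> 1 match(es)
Matches found: ['aa', 'aa']
Total: 2

2


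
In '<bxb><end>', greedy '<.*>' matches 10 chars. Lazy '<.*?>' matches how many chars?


Greedy '<.*>' tries to match as MUCH as possible.
Lazy '<.*?>' tries to match as LITTLE as possible.

String: '<bxb><end>'
Greedy '<.*>' starts at first '<' and extends to the LAST '>': '<bxb><end>' (10 chars)
Lazy '<.*?>' starts at first '<' and stops at the FIRST '>': '<bxb>' (5 chars)

5


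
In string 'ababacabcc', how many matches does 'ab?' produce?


Pattern 'ab?' matches 'a' optionally followed by 'b'.
String: 'ababacabcc'
Scanning left to right for 'a' then checking next char:
  Match 1: 'ab' (a followed by b)
  Match 2: 'ab' (a followed by b)
  Match 3: 'a' (a not followed by b)
  Match 4: 'ab' (a followed by b)
Total matches: 4

4


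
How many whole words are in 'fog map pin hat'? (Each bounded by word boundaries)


Word boundaries (\b) mark the start/end of each word.
Text: 'fog map pin hat'
Splitting by whitespace:
  Word 1: 'fog'
  Word 2: 'map'
  Word 3: 'pin'
  Word 4: 'hat'
Total whole words: 4

4


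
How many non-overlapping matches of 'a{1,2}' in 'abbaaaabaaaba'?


Pattern 'a{1,2}' matches between 1 and 2 consecutive a's (greedy).
String: 'abbaaaabaaaba'
Finding runs of a's and applying greedy matching:
  Run at pos 0: 'a' (length 1)
  Run at pos 3: 'aaaa' (length 4)
  Run at pos 8: 'aaa' (length 3)
  Run at pos 12: 'a' (length 1)
Matches: ['a', 'aa', 'aa', 'aa', 'a', 'a']
Count: 6

6


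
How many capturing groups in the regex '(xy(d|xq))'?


To count capturing groups, count each '(' that starts a group.
Pattern: '(xy(d|xq))'
Walking through the pattern:
  Position 0: '(' -> group #1
  Position 3: '(' -> group #2
Total capturing groups: 2

2


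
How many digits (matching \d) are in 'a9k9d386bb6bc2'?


\d matches any digit 0-9.
Scanning 'a9k9d386bb6bc2':
  pos 1: '9' -> DIGIT
  pos 3: '9' -> DIGIT
  pos 5: '3' -> DIGIT
  pos 6: '8' -> DIGIT
  pos 7: '6' -> DIGIT
  pos 10: '6' -> DIGIT
  pos 13: '2' -> DIGIT
Digits found: ['9', '9', '3', '8', '6', '6', '2']
Total: 7

7


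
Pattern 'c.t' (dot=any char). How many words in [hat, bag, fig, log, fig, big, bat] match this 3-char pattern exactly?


Pattern 'c.t' means: starts with 'c', any single char, ends with 't'.
Checking each word (must be exactly 3 chars):
  'hat' (len=3): no
  'bag' (len=3): no
  'fig' (len=3): no
  'log' (len=3): no
  'fig' (len=3): no
  'big' (len=3): no
  'bat' (len=3): no
Matching words: []
Total: 0

0


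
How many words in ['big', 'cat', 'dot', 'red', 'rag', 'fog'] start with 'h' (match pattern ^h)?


Pattern ^h anchors to start of word. Check which words begin with 'h':
  'big' -> no
  'cat' -> no
  'dot' -> no
  'red' -> no
  'rag' -> no
  'fog' -> no
Matching words: []
Count: 0

0


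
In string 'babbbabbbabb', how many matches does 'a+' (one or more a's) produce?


Pattern 'a+' matches one or more consecutive a's.
String: 'babbbabbbabb'
Scanning for runs of a:
  Match 1: 'a' (length 1)
  Match 2: 'a' (length 1)
  Match 3: 'a' (length 1)
Total matches: 3

3


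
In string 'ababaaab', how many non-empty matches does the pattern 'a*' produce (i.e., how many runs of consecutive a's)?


Pattern 'a*' matches zero or more a's. We want non-empty runs of consecutive a's.
String: 'ababaaab'
Walking through the string to find runs of a's:
  Run 1: positions 0-0 -> 'a'
  Run 2: positions 2-2 -> 'a'
  Run 3: positions 4-6 -> 'aaa'
Non-empty runs found: ['a', 'a', 'aaa']
Count: 3

3


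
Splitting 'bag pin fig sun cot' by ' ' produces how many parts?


Splitting by ' ' breaks the string at each occurrence of the separator.
Text: 'bag pin fig sun cot'
Parts after split:
  Part 1: 'bag'
  Part 2: 'pin'
  Part 3: 'fig'
  Part 4: 'sun'
  Part 5: 'cot'
Total parts: 5

5


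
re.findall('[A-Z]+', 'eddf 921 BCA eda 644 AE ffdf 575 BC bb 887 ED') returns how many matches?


Pattern '[A-Z]+' finds one or more uppercase letters.
Text: 'eddf 921 BCA eda 644 AE ffdf 575 BC bb 887 ED'
Scanning for matches:
  Match 1: 'BCA'
  Match 2: 'AE'
  Match 3: 'BC'
  Match 4: 'ED'
Total matches: 4

4


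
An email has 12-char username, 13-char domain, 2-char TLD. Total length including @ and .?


An email address has format: username@domain.tld
Username length: 12
'@' character: 1
Domain length: 13
'.' character: 1
TLD length: 2
Total = 12 + 1 + 13 + 1 + 2 = 29

29


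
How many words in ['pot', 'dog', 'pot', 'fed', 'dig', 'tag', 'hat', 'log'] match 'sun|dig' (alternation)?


Alternation 'sun|dig' matches either 'sun' or 'dig'.
Checking each word:
  'pot' -> no
  'dog' -> no
  'pot' -> no
  'fed' -> no
  'dig' -> MATCH
  'tag' -> no
  'hat' -> no
  'log' -> no
Matches: ['dig']
Count: 1

1


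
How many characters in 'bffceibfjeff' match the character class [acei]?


Character class [acei] matches any of: {a, c, e, i}
Scanning string 'bffceibfjeff' character by character:
  pos 0: 'b' -> no
  pos 1: 'f' -> no
  pos 2: 'f' -> no
  pos 3: 'c' -> MATCH
  pos 4: 'e' -> MATCH
  pos 5: 'i' -> MATCH
  pos 6: 'b' -> no
  pos 7: 'f' -> no
  pos 8: 'j' -> no
  pos 9: 'e' -> MATCH
  pos 10: 'f' -> no
  pos 11: 'f' -> no
Total matches: 4

4


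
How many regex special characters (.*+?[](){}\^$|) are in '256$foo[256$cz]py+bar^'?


Regex special characters are: . * + ? [ ] ( ) { } \ ^ $ |
Scanning '256$foo[256$cz]py+bar^':
  pos 3: '$' -> SPECIAL
  pos 7: '[' -> SPECIAL
  pos 11: '$' -> SPECIAL
  pos 14: ']' -> SPECIAL
  pos 17: '+' -> SPECIAL
  pos 21: '^' -> SPECIAL
Special chars found: ['$', '[', '$', ']', '+', '^']
Total: 6

6


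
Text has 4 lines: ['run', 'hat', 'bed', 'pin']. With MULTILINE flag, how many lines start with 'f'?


With MULTILINE flag, ^ matches the start of each line.
Lines: ['run', 'hat', 'bed', 'pin']
Checking which lines start with 'f':
  Line 1: 'run' -> no
  Line 2: 'hat' -> no
  Line 3: 'bed' -> no
  Line 4: 'pin' -> no
Matching lines: []
Count: 0

0


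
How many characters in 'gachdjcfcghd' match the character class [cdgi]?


Character class [cdgi] matches any of: {c, d, g, i}
Scanning string 'gachdjcfcghd' character by character:
  pos 0: 'g' -> MATCH
  pos 1: 'a' -> no
  pos 2: 'c' -> MATCH
  pos 3: 'h' -> no
  pos 4: 'd' -> MATCH
  pos 5: 'j' -> no
  pos 6: 'c' -> MATCH
  pos 7: 'f' -> no
  pos 8: 'c' -> MATCH
  pos 9: 'g' -> MATCH
  pos 10: 'h' -> no
  pos 11: 'd' -> MATCH
Total matches: 7

7


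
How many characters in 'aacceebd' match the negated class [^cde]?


Negated class [^cde] matches any char NOT in {c, d, e}
Scanning 'aacceebd':
  pos 0: 'a' -> MATCH
  pos 1: 'a' -> MATCH
  pos 2: 'c' -> no (excluded)
  pos 3: 'c' -> no (excluded)
  pos 4: 'e' -> no (excluded)
  pos 5: 'e' -> no (excluded)
  pos 6: 'b' -> MATCH
  pos 7: 'd' -> no (excluded)
Total matches: 3

3


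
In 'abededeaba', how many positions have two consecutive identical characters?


Looking for consecutive identical characters in 'abededeaba':
  pos 0-1: 'a' vs 'b' -> different
  pos 1-2: 'b' vs 'e' -> different
  pos 2-3: 'e' vs 'd' -> different
  pos 3-4: 'd' vs 'e' -> different
  pos 4-5: 'e' vs 'd' -> different
  pos 5-6: 'd' vs 'e' -> different
  pos 6-7: 'e' vs 'a' -> different
  pos 7-8: 'a' vs 'b' -> different
  pos 8-9: 'b' vs 'a' -> different
Consecutive identical pairs: []
Count: 0

0


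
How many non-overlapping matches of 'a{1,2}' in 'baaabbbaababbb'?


Pattern 'a{1,2}' matches between 1 and 2 consecutive a's (greedy).
String: 'baaabbbaababbb'
Finding runs of a's and applying greedy matching:
  Run at pos 1: 'aaa' (length 3)
  Run at pos 7: 'aa' (length 2)
  Run at pos 10: 'a' (length 1)
Matches: ['aa', 'a', 'aa', 'a']
Count: 4

4


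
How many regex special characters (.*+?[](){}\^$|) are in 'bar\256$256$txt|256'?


Regex special characters are: . * + ? [ ] ( ) { } \ ^ $ |
Scanning 'bar\256$256$txt|256':
  pos 3: '\' -> SPECIAL
  pos 7: '$' -> SPECIAL
  pos 11: '$' -> SPECIAL
  pos 15: '|' -> SPECIAL
Special chars found: ['\\', '$', '$', '|']
Total: 4

4


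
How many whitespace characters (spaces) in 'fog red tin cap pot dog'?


\s matches whitespace characters (spaces, tabs, etc.).
Text: 'fog red tin cap pot dog'
This text has 6 words separated by spaces.
Number of spaces = number of words - 1 = 6 - 1 = 5

5


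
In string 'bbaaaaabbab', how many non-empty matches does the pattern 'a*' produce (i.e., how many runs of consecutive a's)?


Pattern 'a*' matches zero or more a's. We want non-empty runs of consecutive a's.
String: 'bbaaaaabbab'
Walking through the string to find runs of a's:
  Run 1: positions 2-6 -> 'aaaaa'
  Run 2: positions 9-9 -> 'a'
Non-empty runs found: ['aaaaa', 'a']
Count: 2

2


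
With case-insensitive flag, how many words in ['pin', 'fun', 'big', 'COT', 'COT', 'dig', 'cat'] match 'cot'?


Case-insensitive matching: compare each word's lowercase form to 'cot'.
  'pin' -> lower='pin' -> no
  'fun' -> lower='fun' -> no
  'big' -> lower='big' -> no
  'COT' -> lower='cot' -> MATCH
  'COT' -> lower='cot' -> MATCH
  'dig' -> lower='dig' -> no
  'cat' -> lower='cat' -> no
Matches: ['COT', 'COT']
Count: 2

2


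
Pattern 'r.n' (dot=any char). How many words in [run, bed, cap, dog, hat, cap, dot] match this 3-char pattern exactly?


Pattern 'r.n' means: starts with 'r', any single char, ends with 'n'.
Checking each word (must be exactly 3 chars):
  'run' (len=3): MATCH
  'bed' (len=3): no
  'cap' (len=3): no
  'dog' (len=3): no
  'hat' (len=3): no
  'cap' (len=3): no
  'dot' (len=3): no
Matching words: ['run']
Total: 1

1


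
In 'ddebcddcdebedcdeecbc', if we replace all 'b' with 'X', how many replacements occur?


re.sub('b', 'X', text) replaces every occurrence of 'b' with 'X'.
Text: 'ddebcddcdebedcdeecbc'
Scanning for 'b':
  pos 3: 'b' -> replacement #1
  pos 10: 'b' -> replacement #2
  pos 18: 'b' -> replacement #3
Total replacements: 3

3


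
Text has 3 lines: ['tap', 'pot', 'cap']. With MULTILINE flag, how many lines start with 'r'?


With MULTILINE flag, ^ matches the start of each line.
Lines: ['tap', 'pot', 'cap']
Checking which lines start with 'r':
  Line 1: 'tap' -> no
  Line 2: 'pot' -> no
  Line 3: 'cap' -> no
Matching lines: []
Count: 0

0


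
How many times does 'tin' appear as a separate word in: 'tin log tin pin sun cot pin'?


Scanning each word for exact match 'tin':
  Word 1: 'tin' -> MATCH
  Word 2: 'log' -> no
  Word 3: 'tin' -> MATCH
  Word 4: 'pin' -> no
  Word 5: 'sun' -> no
  Word 6: 'cot' -> no
  Word 7: 'pin' -> no
Total matches: 2

2


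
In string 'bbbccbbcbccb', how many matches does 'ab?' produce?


Pattern 'ab?' matches 'a' optionally followed by 'b'.
String: 'bbbccbbcbccb'
Scanning left to right for 'a' then checking next char:
Total matches: 0

0


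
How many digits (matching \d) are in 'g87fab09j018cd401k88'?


\d matches any digit 0-9.
Scanning 'g87fab09j018cd401k88':
  pos 1: '8' -> DIGIT
  pos 2: '7' -> DIGIT
  pos 6: '0' -> DIGIT
  pos 7: '9' -> DIGIT
  pos 9: '0' -> DIGIT
  pos 10: '1' -> DIGIT
  pos 11: '8' -> DIGIT
  pos 14: '4' -> DIGIT
  pos 15: '0' -> DIGIT
  pos 16: '1' -> DIGIT
  pos 18: '8' -> DIGIT
  pos 19: '8' -> DIGIT
Digits found: ['8', '7', '0', '9', '0', '1', '8', '4', '0', '1', '8', '8']
Total: 12

12


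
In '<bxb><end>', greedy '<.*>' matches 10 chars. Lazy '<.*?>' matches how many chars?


Greedy '<.*>' tries to match as MUCH as possible.
Lazy '<.*?>' tries to match as LITTLE as possible.

String: '<bxb><end>'
Greedy '<.*>' starts at first '<' and extends to the LAST '>': '<bxb><end>' (10 chars)
Lazy '<.*?>' starts at first '<' and stops at the FIRST '>': '<bxb>' (5 chars)

5


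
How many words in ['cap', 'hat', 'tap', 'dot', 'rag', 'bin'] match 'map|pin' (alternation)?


Alternation 'map|pin' matches either 'map' or 'pin'.
Checking each word:
  'cap' -> no
  'hat' -> no
  'tap' -> no
  'dot' -> no
  'rag' -> no
  'bin' -> no
Matches: []
Count: 0

0


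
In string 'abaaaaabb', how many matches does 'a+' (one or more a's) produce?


Pattern 'a+' matches one or more consecutive a's.
String: 'abaaaaabb'
Scanning for runs of a:
  Match 1: 'a' (length 1)
  Match 2: 'aaaaa' (length 5)
Total matches: 2

2


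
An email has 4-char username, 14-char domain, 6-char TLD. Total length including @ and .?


An email address has format: username@domain.tld
Username length: 4
'@' character: 1
Domain length: 14
'.' character: 1
TLD length: 6
Total = 4 + 1 + 14 + 1 + 6 = 26

26


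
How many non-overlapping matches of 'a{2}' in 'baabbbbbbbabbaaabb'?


Pattern 'a{2}' matches exactly 2 consecutive a's (greedy, non-overlapping).
String: 'baabbbbbbbabbaaabb'
Scanning for runs of a's:
  Run at pos 1: 'aa' (length 2) -> 1 match(es)
  Run at pos 10: 'a' (length 1) -> 0 match(es)
  Run at pos 13: 'aaa' (length 3) -> 1 match(es)
Matches found: ['aa', 'aa']
Total: 2

2


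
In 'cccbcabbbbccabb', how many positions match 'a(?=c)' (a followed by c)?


Lookahead 'a(?=c)' matches 'a' only when followed by 'c'.
String: 'cccbcabbbbccabb'
Checking each position where char is 'a':
  pos 5: 'a' -> no (next='b')
  pos 12: 'a' -> no (next='b')
Matching positions: []
Count: 0

0


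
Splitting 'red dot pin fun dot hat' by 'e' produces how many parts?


Splitting by 'e' breaks the string at each occurrence of the separator.
Text: 'red dot pin fun dot hat'
Parts after split:
  Part 1: 'r'
  Part 2: 'd dot pin fun dot hat'
Total parts: 2

2


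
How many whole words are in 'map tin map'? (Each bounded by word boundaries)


Word boundaries (\b) mark the start/end of each word.
Text: 'map tin map'
Splitting by whitespace:
  Word 1: 'map'
  Word 2: 'tin'
  Word 3: 'map'
Total whole words: 3

3


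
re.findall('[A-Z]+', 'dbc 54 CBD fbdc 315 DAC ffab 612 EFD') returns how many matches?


Pattern '[A-Z]+' finds one or more uppercase letters.
Text: 'dbc 54 CBD fbdc 315 DAC ffab 612 EFD'
Scanning for matches:
  Match 1: 'CBD'
  Match 2: 'DAC'
  Match 3: 'EFD'
Total matches: 3

3


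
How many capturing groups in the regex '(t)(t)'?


To count capturing groups, count each '(' that starts a group.
Pattern: '(t)(t)'
Walking through the pattern:
  Position 0: '(' -> group #1
  Position 3: '(' -> group #2
Total capturing groups: 2

2


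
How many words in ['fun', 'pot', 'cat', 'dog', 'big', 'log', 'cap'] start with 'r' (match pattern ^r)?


Pattern ^r anchors to start of word. Check which words begin with 'r':
  'fun' -> no
  'pot' -> no
  'cat' -> no
  'dog' -> no
  'big' -> no
  'log' -> no
  'cap' -> no
Matching words: []
Count: 0

0


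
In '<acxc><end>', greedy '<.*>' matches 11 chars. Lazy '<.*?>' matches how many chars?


Greedy '<.*>' tries to match as MUCH as possible.
Lazy '<.*?>' tries to match as LITTLE as possible.

String: '<acxc><end>'
Greedy '<.*>' starts at first '<' and extends to the LAST '>': '<acxc><end>' (11 chars)
Lazy '<.*?>' starts at first '<' and stops at the FIRST '>': '<acxc>' (6 chars)

6


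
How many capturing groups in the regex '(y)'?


To count capturing groups, count each '(' that starts a group.
Pattern: '(y)'
Walking through the pattern:
  Position 0: '(' -> group #1
Total capturing groups: 1

1
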